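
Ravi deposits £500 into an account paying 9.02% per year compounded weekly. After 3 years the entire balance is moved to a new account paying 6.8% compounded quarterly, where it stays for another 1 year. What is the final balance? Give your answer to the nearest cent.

£700.93

Phase 1: 500·(1 + 0.0902/52)^156 ≈ 655.2217.
Phase 2: 655.2217·(1 + 0.017)^4 ≈ 700.9259.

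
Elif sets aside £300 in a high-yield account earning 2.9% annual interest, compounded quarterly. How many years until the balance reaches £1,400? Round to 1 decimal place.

We need (1 + 0.00725)^(4t) = 4.6667, so 4t = ln 4.6667 / ln 1.00725 ≈ 213.2445.
t ≈ 213.2445/4 = 53.3111 years.

53.3 years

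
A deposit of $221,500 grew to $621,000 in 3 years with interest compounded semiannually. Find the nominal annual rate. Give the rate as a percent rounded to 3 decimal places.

The 6-period growth factor is 621,000/221,500 = 2.80361.
r/2 = 2.80361^(1/6) − 1 ≈ 0.187462, so r ≈ 2·0.187462 = 37.49236%.

37.492%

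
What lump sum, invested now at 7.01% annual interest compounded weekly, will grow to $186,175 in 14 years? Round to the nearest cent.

Periodic rate = 7.01%/52 = 0.00134808; 728 periods.
P = 186,175/(1 + 0.0701/52)^728 ≈ 186,175/2.66642624962 ≈ 69,821.9199.

$69,821.92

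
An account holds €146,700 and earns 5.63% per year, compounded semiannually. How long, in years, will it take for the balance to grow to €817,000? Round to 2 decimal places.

(1 + 0.02815)^(2t) = 817,000/146,700 = 5.5692.
2t·ln(1 + 0.02815) = ln(5.5692); 2t = 1.7172/0.0277611 ≈ 61.8582.
t ≈ 30.9291 years.

30.93 years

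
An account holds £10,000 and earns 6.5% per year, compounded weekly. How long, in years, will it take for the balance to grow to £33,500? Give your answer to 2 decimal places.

18.61 years

(1 + 0.00125)^(52t) = 33,500/10,000 = 3.35.
52t·ln(1 + 0.00125) = ln(3.35); 52t = 1.209/0.00124922 ≈ 967.7726.
t ≈ 18.6110 years.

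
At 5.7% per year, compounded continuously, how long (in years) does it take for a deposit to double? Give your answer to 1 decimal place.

e^(0.057t) = 2, so 0.057t = ln 2 ≈ 0.69315.
t ≈ 0.69315/0.057 ≈ 12.1605.

12.2 years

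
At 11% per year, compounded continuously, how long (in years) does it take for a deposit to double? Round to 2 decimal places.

6.30 years

e^(0.11t) = 2, so 0.11t = ln 2 ≈ 0.69315.
t ≈ 0.69315/0.11 ≈ 6.3013.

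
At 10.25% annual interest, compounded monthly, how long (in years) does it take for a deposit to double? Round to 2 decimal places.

(1 + 0.00854167)^(12t) = 2.
12t = ln 2 / ln(1 + 0.00854167) ≈ 0.69315/0.00850539 ≈ 81.4950.
t ≈ 6.7913.

6.79 years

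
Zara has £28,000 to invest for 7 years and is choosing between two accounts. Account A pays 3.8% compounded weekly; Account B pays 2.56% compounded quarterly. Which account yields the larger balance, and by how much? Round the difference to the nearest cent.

Account A, by £3,052.87

Account A growth factor: (1 + 0.038/52)^364 ≈ 1.3046083164; balance ≈ 36,529.0329.
Account B growth factor: (1 + 0.0064)^28 ≈ 1.1955770968; balance ≈ 33,476.1587.
Account A is larger by 3,052.8741.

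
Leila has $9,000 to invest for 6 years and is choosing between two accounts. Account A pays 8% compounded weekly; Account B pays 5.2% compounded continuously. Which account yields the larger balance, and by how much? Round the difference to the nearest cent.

Account A, by $2,243.91

A: (1 + 0.08/52)^312 ≈ 1.615478419, so 9,000 × 1.615478419 ≈ 14,539.3058.
B: e^(0.052·6) = e^0.312 ≈ 1.366154693, so 9,000 × 1.366154693 ≈ 12,295.3922.
Difference ≈ 2,243.9135 in favor of A.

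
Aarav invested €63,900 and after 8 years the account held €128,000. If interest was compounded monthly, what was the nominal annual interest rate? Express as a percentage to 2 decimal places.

(1 + r/12)^96 = 128,000/63,900 = 2.00313.
1 + r/12 = 2.00313^(1/96) ≈ 1.007263, so r/12 ≈ 0.00726282.
r ≈ 12·0.00726282 = 8.71538%.

8.72%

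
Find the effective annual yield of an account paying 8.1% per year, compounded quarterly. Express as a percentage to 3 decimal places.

EAR = (1 + 8.1%/4)^4 − 1 = (1 + 0.02025)^4 − 1.
(1 + 0.02025)^4 ≈ 1.083494, so EAR ≈ 8.34938%.

8.349%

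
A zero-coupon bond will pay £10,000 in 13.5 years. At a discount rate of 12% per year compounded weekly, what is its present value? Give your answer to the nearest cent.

Periodic rate = 12%/52 = 0.00230769; 702 periods.
P = 10,000/(1 + 0.12/52)^702 ≈ 10,000/5.043668226 ≈ 1,982.6839.

£1,982.68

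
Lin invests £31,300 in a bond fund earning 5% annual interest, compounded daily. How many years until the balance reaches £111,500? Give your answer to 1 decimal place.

We need (1 + 0.000136986)^(365t) = 3.5623, so 365t = ln 3.5623 / ln 1.000137 ≈ 9274.6026.
t ≈ 9274.6026/365 = 25.4099 years.

25.4 years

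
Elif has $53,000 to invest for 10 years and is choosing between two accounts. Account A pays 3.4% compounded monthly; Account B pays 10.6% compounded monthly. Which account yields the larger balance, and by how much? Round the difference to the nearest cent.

A: (1 + 0.034/12)^120 ≈ 1.404272312, so 53,000 × 1.404272312 ≈ 74,426.4325.
B: (1 + 0.106/12)^120 ≈ 2.87296822992, so 53,000 × 2.87296822992 ≈ 152,267.3162.
Difference ≈ 77,840.8836 in favor of B.

Account B, by $77,840.88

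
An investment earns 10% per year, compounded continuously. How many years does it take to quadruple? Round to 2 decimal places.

13.86 years

e^(0.1t) = 4, so 0.1t = ln 4 ≈ 1.3863.
t ≈ 1.3863/0.1 ≈ 13.8629.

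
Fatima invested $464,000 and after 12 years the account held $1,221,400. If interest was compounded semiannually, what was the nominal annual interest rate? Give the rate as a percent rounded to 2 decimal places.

(1 + r/2)^24 = 1,221,400/464,000 = 2.63233.
1 + r/2 = 2.63233^(1/24) ≈ 1.041152, so r/2 ≈ 0.0411521.
r ≈ 2·0.0411521 = 8.23041%.

8.23%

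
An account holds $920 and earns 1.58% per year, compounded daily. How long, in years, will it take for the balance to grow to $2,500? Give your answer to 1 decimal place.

We need (1 + 0.0000432877)^(365t) = 2.7174, so 365t = ln 2.7174 / ln 1.000043 ≈ 23094.1963.
t ≈ 23094.1963/365 = 63.2718 years.

63.3 years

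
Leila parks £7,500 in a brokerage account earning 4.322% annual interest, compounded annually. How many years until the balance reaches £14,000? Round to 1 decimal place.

(1 + 0.04322)^t = 14,000/7,500 = 1.8667.
t·ln(1 + 0.04322) = ln(1.8667); t = 0.62415/0.0423121 ≈ 14.7512.

14.8 years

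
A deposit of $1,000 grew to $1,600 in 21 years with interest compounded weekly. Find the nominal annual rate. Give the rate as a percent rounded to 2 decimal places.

The 1092-period growth factor is 1,600/1,000 = 1.6.
r/52 = 1.6^(1/1092) − 1 ≈ 0.000430499, so r ≈ 52·0.000430499 = 2.23859%.

2.24%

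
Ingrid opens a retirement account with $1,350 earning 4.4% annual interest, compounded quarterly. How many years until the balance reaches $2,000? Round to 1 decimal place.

9.0 years

We need (1 + 0.011)^(4t) = 1.4815, so 4t = ln 1.4815 / ln 1.011 ≈ 35.9273.
t ≈ 35.9273/4 = 8.9818 years.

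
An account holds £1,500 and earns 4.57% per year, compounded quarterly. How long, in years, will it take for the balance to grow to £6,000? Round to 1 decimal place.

30.5 years

(1 + 0.011425)^(4t) = 6,000/1,500 = 4.
4t·ln(1 + 0.011425) = ln(4); 4t = 1.3863/0.0113602 ≈ 122.0305.
t ≈ 30.5076 years.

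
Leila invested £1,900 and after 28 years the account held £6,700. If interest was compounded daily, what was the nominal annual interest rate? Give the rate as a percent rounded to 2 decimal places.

4.50%

The 10220-period growth factor is 6,700/1,900 = 3.52632.
r/365 = 3.52632^(1/10220) − 1 ≈ 0.00012332, so r ≈ 365·0.00012332 = 4.50118%.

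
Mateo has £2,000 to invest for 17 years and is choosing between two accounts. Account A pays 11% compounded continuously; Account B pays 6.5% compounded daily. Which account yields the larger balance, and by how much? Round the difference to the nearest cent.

A: e^(0.11·17) = e^1.87 ≈ 6.4882963993, so 2,000 × 6.4882963993 ≈ 12,976.5928.
B: (1 + 0.065/365)^6205 ≈ 3.018927456, so 2,000 × 3.018927456 ≈ 6,037.8549.
Difference ≈ 6,938.7379 in favor of A.

Account A, by £6,938.74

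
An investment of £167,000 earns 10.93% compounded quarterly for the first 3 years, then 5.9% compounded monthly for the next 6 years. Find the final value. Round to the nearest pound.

£328,529

After 3 years at 10.93%: 167,000 × 1.38195621013 ≈ 230,786.6871.
Then 6 years at 5.9%: 230,786.6871 × 1.42351987828 ≈ 328,529.4367.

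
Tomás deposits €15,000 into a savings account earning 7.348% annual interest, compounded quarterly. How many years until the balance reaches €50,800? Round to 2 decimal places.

16.75 years

We need (1 + 0.01837)^(4t) = 3.3867, so 4t = ln 3.3867 / ln 1.01837 ≈ 67.0123.
t ≈ 67.0123/4 = 16.7531 years.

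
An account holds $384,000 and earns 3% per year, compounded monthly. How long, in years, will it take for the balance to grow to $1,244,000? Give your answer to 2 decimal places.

We need (1 + 0.0025)^(12t) = 3.2396, so 12t = ln 3.2396 / ln 1.0025 ≈ 470.7654.
t ≈ 470.7654/12 = 39.2304 years.

39.23 years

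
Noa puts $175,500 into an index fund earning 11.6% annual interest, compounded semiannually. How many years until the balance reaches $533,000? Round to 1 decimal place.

9.9 years

We need (1 + 0.058)^(2t) = 3.037, so 2t = ln 3.037 / ln 1.058 ≈ 19.7034.
t ≈ 19.7034/2 = 9.8517 years.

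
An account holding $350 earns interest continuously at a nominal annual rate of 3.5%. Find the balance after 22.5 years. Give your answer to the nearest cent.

A = P·e^(rt) = 350·e^(0.035·22.5) = 350·e^0.7875.
e^0.7875 ≈ 2.19789482, so A ≈ 769.2632.

$769.26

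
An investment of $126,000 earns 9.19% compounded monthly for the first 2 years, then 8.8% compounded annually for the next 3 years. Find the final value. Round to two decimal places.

$194,884.12

Phase 1: 126,000·(1 + 0.0919/12)^24 ≈ 151,317.7119.
Phase 2: 151,317.7119·(1 + 0.088)^3 ≈ 194,884.1197.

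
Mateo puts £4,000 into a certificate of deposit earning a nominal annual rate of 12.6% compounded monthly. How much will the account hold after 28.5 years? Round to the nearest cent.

Growth factor = (1 + 0.0105)^342 ≈ 35.597598889.
A ≈ 4,000 × 35.597598889 ≈ 142,390.3956.

£142,390.40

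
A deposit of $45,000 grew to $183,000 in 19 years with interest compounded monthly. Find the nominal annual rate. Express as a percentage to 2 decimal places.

7.41%

(1 + r/12)^228 = 183,000/45,000 = 4.06667.
1 + r/12 = 4.06667^(1/228) ≈ 1.006172, so r/12 ≈ 0.0061717.
r ≈ 12·0.0061717 = 7.40604%.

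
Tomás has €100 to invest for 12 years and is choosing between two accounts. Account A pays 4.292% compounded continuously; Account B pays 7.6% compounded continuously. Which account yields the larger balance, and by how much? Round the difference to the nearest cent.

Account B, by €81.56

A: e^(0.04292·12) = e^0.51504 ≈ 1.67370545, so 100 × 1.67370545 ≈ 167.3705.
B: e^(0.076·12) = e^0.912 ≈ 2.48929615, so 100 × 2.48929615 ≈ 248.9296.
Difference ≈ 81.5591 in favor of B.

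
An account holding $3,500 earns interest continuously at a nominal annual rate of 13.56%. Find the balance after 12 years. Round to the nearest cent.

$17,813.61

A = P·e^(rt) = 3,500·e^(0.1356·12) = 3,500·e^1.6272.
e^1.6272 ≈ 5.0896038579, so A ≈ 17,813.6135.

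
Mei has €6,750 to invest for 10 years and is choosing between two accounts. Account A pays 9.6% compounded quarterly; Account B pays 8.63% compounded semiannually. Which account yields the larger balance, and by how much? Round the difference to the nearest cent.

A: (1 + 0.024)^40 ≈ 2.5822498781, so 6,750 × 2.5822498781 ≈ 17,430.1867.
B: (1 + 0.04315)^20 ≈ 2.3277441715, so 6,750 × 2.3277441715 ≈ 15,712.2732.
Difference ≈ 1,717.9135 in favor of A.

Account A, by €1,717.91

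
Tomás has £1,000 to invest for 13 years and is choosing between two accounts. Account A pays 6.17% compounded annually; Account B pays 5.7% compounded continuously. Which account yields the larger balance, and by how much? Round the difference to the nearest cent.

Account A, by £79.80

Account A growth factor: (1 + 0.0617)^13 ≈ 2.177828243; balance ≈ 2,177.8282.
Account B growth factor: e^(0.057·13) = e^0.741 ≈ 2.098032498; balance ≈ 2,098.0325.
Account A is larger by 79.7957.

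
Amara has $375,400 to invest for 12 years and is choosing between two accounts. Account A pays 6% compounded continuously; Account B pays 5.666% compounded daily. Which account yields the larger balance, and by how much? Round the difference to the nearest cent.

A: e^(0.06·12) = e^0.72 ≈ 2.05443321064, so 375,400 × 2.05443321064 ≈ 771,234.2273.
B: (1 + 0.05666/365)^4380 ≈ 1.9736156828, so 375,400 × 1.9736156828 ≈ 740,895.3273.
Difference ≈ 30,338.9000 in favor of A.

Account A, by $30,338.90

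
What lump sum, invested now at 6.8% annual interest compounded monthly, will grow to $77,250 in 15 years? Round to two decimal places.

$27,936.28

Growth factor = (1 + 0.068/12)^180 ≈ 2.7652218631.
P = 77,250/2.7652218631 ≈ 27,936.2756.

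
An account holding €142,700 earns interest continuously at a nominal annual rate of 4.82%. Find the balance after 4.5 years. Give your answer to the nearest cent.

A = P·e^(rt) = 142,700·e^(0.0482·4.5) = 142,700·e^0.2169.
e^0.2169 ≈ 1.24221987394, so A ≈ 177,264.7760.

€177,264.78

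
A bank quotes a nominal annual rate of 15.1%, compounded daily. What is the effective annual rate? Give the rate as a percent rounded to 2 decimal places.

EAR = (1 + 15.1%/365)^365 − 1 = (1 + 0.000413699)^365 − 1.
(1 + 0.000413699)^365 ≈ 1.16296, so EAR ≈ 16.29603%.

16.30%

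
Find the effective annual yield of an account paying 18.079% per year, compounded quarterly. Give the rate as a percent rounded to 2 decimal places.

19.34%

One year is 4 periods at 0.0451975 each: (1 + 0.0451975)^4 ≈ 1.19342.
EAR = 1.19342 − 1 ≈ 19.34204%.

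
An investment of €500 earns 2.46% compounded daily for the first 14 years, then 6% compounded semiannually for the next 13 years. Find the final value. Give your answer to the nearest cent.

After 14 years at 2.46%: 500 × 1.411126603 ≈ 705.5633.
Then 13 years at 6%: 705.5633 × 2.156591268 ≈ 1,521.6117.

€1,521.61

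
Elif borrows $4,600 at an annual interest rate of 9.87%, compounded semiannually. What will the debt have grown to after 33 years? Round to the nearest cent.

Periodic rate = 9.87%/2 = 0.04935; periods = 2·33 = 66.
A = 4,600·(1 + 0.04935)^66 ≈ 4,600·24.0294711319 ≈ 110,535.5672.

$110,535.57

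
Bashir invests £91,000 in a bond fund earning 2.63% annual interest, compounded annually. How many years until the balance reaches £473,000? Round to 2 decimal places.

We need (1 + 0.0263)^t = 5.1978, so t = ln 5.1978 / ln 1.0263 ≈ 63.4911.

63.49 years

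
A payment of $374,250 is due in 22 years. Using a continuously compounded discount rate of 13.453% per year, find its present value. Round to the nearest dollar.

P = A·e^(−rt) = 374,250·e^(−2.95966).
e^(−2.95966) ≈ 0.0518365386, so P ≈ 19,399.8246.

$19,400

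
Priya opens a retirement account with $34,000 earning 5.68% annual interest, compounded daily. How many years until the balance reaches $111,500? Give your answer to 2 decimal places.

20.91 years

(1 + 0.000155616)^(365t) = 111,500/34,000 = 3.2794.
365t·ln(1 + 0.000155616) = ln(3.2794); 365t = 1.1877/0.000155604 ≈ 7632.5900.
t ≈ 20.9112 years.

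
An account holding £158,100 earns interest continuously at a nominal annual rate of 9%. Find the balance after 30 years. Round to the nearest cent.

A = P·e^(rt) = 158,100·e^(0.09·30) = 158,100·e^2.7.
e^2.7 ≈ 14.87973172487, so A ≈ 2,352,485.5857.

£2,352,485.59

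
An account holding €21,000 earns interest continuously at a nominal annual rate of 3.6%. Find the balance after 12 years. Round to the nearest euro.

€32,347

A = P·e^(rt) = 21,000·e^(0.036·12) = 21,000·e^0.432.
e^0.432 ≈ 1.5403351152, so A ≈ 32,347.0374.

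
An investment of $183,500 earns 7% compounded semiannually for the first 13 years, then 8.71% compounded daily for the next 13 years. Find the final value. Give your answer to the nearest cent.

After 13 years at 7%: 183,500 × 2.445958558716 ≈ 448,833.3955.
Then 13 years at 8.71%: 448,833.3955 × 3.102365611733 ≈ 1,392,445.2917.

$1,392,445.29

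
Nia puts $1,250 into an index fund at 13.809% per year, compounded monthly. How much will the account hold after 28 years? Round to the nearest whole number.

Growth factor = (1 + 0.0115075)^336 ≈ 46.73261068.
A ≈ 1,250 × 46.73261068 ≈ 58,415.7633.

$58,416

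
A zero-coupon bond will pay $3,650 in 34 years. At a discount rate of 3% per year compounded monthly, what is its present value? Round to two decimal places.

Periodic rate = 3%/12 = 0.0025; 408 periods.
P = 3,650/(1 + 0.0025)^408 ≈ 3,650/2.769667068 ≈ 1,317.8479.

$1,317.85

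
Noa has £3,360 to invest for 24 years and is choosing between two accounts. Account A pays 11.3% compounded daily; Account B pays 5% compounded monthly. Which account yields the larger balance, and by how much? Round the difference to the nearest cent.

Account A, by £39,450.41

A: (1 + 0.113/365)^8760 ≈ 15.053044813, so 3,360 × 15.053044813 ≈ 50,578.2306.
B: (1 + 0.05/12)^288 ≈ 3.3118499244, so 3,360 × 3.3118499244 ≈ 11,127.8157.
Difference ≈ 39,450.4148 in favor of A.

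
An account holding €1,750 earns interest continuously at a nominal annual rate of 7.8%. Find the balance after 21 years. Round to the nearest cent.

A = P·e^(rt) = 1,750·e^(0.078·21) = 1,750·e^1.638.
e^1.638 ≈ 5.144869477, so A ≈ 9,003.5216.

€9,003.52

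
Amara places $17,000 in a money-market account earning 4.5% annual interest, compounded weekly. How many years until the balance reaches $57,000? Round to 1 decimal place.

26.9 years

We need (1 + 0.000865385)^(52t) = 3.3529, so 52t = ln 3.3529 / ln 1.000865 ≈ 1398.6398.
t ≈ 1398.6398/52 = 26.8969 years.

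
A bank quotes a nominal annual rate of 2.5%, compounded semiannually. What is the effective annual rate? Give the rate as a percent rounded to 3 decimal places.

2.516%

One year is 2 periods at 0.0125 each: (1 + 0.0125)^2 ≈ 1.025156.
EAR = 1.025156 − 1 ≈ 2.51562%.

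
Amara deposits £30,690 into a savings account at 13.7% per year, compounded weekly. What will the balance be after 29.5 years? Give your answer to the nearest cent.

Growth factor = (1 + 0.137/52)^1534 ≈ 56.60998785294.
A ≈ 30,690 × 56.60998785294 ≈ 1,737,360.5272.

£1,737,360.53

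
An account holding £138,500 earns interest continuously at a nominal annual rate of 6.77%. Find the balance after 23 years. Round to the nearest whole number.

£657,188

A = P·e^(rt) = 138,500·e^(0.0677·23) = 138,500·e^1.5571.
e^1.5571 ≈ 4.74504065504, so A ≈ 657,188.1307.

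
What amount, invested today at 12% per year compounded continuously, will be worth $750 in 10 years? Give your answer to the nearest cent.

$225.90

P = A·e^(−rt) = 750·e^(−1.2).
e^(−1.2) ≈ 0.301194212, so P ≈ 225.8957.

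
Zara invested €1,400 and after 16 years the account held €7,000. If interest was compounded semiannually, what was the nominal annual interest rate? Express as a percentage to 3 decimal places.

(1 + r/2)^32 = 7,000/1,400 = 5.
1 + r/2 = 5^(1/32) ≈ 1.051581, so r/2 ≈ 0.0515812.
r ≈ 2·0.0515812 = 10.31624%.

10.316%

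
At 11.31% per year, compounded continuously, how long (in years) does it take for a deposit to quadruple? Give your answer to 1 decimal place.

e^(0.1131t) = 4, so 0.1131t = ln 4 ≈ 1.3863.
t ≈ 1.3863/0.1131 ≈ 12.2572.

12.3 years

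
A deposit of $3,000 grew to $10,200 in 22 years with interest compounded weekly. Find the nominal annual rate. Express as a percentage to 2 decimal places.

5.57%

(1 + r/52)^1144 = 10,200/3,000 = 3.4.
1 + r/52 = 3.4^(1/1144) ≈ 1.00107, so r/52 ≈ 0.00107031.
r ≈ 52·0.00107031 = 5.56559%.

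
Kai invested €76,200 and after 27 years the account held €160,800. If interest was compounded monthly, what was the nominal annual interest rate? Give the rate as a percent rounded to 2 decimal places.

The 324-period growth factor is 160,800/76,200 = 2.11024.
r/12 = 2.11024^(1/324) − 1 ≈ 0.0023076, so r ≈ 12·0.0023076 = 2.76912%.

2.77%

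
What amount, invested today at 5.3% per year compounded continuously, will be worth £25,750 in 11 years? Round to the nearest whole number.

£14,374

P = A·e^(−rt) = 25,750·e^(−0.583).
e^(−0.583) ≈ 0.55822118849, so P ≈ 14,374.1956.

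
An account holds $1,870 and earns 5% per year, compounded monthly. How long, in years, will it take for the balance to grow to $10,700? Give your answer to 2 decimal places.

(1 + 0.00416667)^(12t) = 10,700/1,870 = 5.7219.
12t·ln(1 + 0.00416667) = ln(5.7219); 12t = 1.7443/0.00415801 ≈ 419.5048.
t ≈ 34.9587 years.

34.96 years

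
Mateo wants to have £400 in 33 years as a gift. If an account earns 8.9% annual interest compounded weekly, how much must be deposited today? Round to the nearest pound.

Periodic rate = 8.9%/52 = 0.00171154; 1716 periods.
P = 400/(1 + 0.089/52)^1716 ≈ 400/18.8118966 ≈ 21.2631.

£21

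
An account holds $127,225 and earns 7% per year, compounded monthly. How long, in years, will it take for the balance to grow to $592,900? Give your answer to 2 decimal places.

22.05 years

We need (1 + 0.00583333)^(12t) = 4.6602, so 12t = ln 4.6602 / ln 1.005833 ≈ 264.6091.
t ≈ 264.6091/12 = 22.0508 years.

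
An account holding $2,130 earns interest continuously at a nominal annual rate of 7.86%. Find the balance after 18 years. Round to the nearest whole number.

A = P·e^(rt) = 2,130·e^(0.0786·18) = 2,130·e^1.4148.
e^1.4148 ≈ 4.115663251, so A ≈ 8,766.3627.

$8,766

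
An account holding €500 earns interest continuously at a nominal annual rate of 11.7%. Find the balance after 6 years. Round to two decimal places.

A = P·e^(rt) = 500·e^(0.117·6) = 500·e^0.702.
e^0.702 ≈ 2.017784243, so A ≈ 1,008.8921.

€1,008.89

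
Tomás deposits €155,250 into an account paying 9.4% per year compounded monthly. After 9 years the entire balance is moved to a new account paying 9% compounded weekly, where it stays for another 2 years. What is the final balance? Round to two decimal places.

€431,636.95

After 9 years at 9.4%: 155,250 × 2.32263821864 ≈ 360,589.5834.
Then 2 years at 9%: 360,589.5834 × 1.19703110289 ≈ 431,636.9468.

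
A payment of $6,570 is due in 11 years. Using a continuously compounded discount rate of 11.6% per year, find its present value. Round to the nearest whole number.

$1,834

P = A·e^(−rt) = 6,570·e^(−1.276).
e^(−1.276) ≈ 0.2791516769, so P ≈ 1,834.0265.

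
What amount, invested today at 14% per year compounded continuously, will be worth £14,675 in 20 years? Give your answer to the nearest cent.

P = A·e^(−rt) = 14,675·e^(−2.8).
e^(−2.8) ≈ 0.060810062625, so P ≈ 892.3877.

£892.39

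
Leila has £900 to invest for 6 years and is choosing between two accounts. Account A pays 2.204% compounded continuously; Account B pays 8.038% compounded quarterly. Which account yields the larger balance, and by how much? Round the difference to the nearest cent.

Account B, by £423.59

A: e^(0.02204·6) = e^0.13224 ≈ 1.141382218, so 900 × 1.141382218 ≈ 1,027.2440.
B: (1 + 0.020095)^24 ≈ 1.612036433, so 900 × 1.612036433 ≈ 1,450.8328.
Difference ≈ 423.5888 in favor of B.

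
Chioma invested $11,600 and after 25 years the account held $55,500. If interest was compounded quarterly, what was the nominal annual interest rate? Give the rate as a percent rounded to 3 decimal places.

6.311%

(1 + r/4)^100 = 55,500/11,600 = 4.78448.
1 + r/4 = 4.78448^(1/100) ≈ 1.015777, so r/4 ≈ 0.0157769.
r ≈ 4·0.0157769 = 6.31078%.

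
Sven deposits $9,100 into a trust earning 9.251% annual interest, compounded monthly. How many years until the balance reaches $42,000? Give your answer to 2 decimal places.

We need (1 + 0.00770917)^(12t) = 4.6154, so 12t = ln 4.6154 / ln 1.007709 ≈ 199.1503.
t ≈ 199.1503/12 = 16.5959 years.

16.60 years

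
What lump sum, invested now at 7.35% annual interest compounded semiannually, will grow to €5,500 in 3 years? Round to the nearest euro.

Growth factor = (1 + 0.03675)^6 ≈ 1.241778866.
P = 5,500/1.241778866 ≈ 4,429.1300.

€4,429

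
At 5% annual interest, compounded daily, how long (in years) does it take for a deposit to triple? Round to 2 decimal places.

(1 + 0.000136986)^(365t) = 3.
365t = ln 3 / ln(1 + 0.000136986) ≈ 1.0986/0.000136977 ≈ 8020.4190.
t ≈ 21.9738.

21.97 years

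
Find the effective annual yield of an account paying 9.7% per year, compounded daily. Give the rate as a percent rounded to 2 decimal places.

10.18%

EAR = (1 + 9.7%/365)^365 − 1 = (1 + 0.000265753)^365 − 1.
(1 + 0.000265753)^365 ≈ 1.101846, so EAR ≈ 10.18462%.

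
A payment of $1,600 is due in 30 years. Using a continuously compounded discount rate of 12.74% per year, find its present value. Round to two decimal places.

P = A·e^(−rt) = 1,600·e^(−3.822).
e^(−3.822) ≈ 0.02188398912, so P ≈ 35.0144.

$35.01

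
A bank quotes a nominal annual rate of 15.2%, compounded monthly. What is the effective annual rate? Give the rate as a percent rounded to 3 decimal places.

16.305%

One year is 12 periods at 0.0126667 each: (1 + 0.0126667)^12 ≈ 1.163049.
EAR = 1.163049 − 1 ≈ 16.30494%.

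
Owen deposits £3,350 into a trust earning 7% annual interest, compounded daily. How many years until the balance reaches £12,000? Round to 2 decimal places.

(1 + 0.000191781)^(365t) = 12,000/3,350 = 3.5821.
365t·ln(1 + 0.000191781) = ln(3.5821); 365t = 1.2759/0.000191762 ≈ 6653.7865.
t ≈ 18.2296 years.

18.23 years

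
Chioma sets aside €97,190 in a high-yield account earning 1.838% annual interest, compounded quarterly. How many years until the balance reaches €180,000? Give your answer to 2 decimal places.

We need (1 + 0.004595)^(4t) = 1.852, so 4t = ln 1.852 / ln 1.004595 ≈ 134.4296.
t ≈ 134.4296/4 = 33.6074 years.

33.61 years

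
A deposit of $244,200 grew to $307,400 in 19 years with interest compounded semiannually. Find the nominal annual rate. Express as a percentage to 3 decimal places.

(1 + r/2)^38 = 307,400/244,200 = 1.2588.
1 + r/2 = 1.2588^(1/38) ≈ 1.006075, so r/2 ≈ 0.00607528.
r ≈ 2·0.00607528 = 1.21506%.

1.215%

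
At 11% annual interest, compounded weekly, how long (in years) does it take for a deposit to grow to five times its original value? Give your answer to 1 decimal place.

(1 + 0.00211538)^(52t) = 5.
52t = ln 5 / ln(1 + 0.00211538) ≈ 1.6094/0.00211315 ≈ 761.6296.
t ≈ 14.6467.

14.6 years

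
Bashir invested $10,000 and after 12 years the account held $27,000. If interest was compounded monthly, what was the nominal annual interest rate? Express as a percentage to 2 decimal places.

The 144-period growth factor is 27,000/10,000 = 2.7.
r/12 = 2.7^(1/144) − 1 ≈ 0.00692142, so r ≈ 12·0.00692142 = 8.30571%.

8.31%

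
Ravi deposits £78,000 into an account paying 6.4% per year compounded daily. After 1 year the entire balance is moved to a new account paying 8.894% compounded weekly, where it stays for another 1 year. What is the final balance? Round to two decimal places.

£90,882.48

Phase 1: 78,000·(1 + 0.064/365)^365 ≈ 83,154.7406.
Phase 2: 83,154.7406·(1 + 0.08894/52)^52 ≈ 90,882.4799.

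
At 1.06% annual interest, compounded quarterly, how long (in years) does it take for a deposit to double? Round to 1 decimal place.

(1 + 0.00265)^(4t) = 2.
4t = ln 2 / ln(1 + 0.00265) ≈ 0.69315/0.00264649 ≈ 261.9114.
t ≈ 65.4778.

65.5 years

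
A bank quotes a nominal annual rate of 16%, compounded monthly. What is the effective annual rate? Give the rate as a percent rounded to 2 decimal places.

17.23%

EAR = (1 + 16%/12)^12 − 1 = (1 + 0.0133333)^12 − 1.
(1 + 0.0133333)^12 ≈ 1.172271, so EAR ≈ 17.22708%.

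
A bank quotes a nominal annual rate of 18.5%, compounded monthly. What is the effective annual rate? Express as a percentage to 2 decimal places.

One year is 12 periods at 0.0154167 each: (1 + 0.0154167)^12 ≈ 1.201521.
EAR = 1.201521 − 1 ≈ 20.15212%.

20.15%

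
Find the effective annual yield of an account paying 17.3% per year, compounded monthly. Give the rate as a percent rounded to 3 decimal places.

EAR = (1 + 17.3%/12)^12 − 1 = (1 + 0.0144167)^12 − 1.
(1 + 0.0144167)^12 ≈ 1.187399, so EAR ≈ 18.73985%.

18.740%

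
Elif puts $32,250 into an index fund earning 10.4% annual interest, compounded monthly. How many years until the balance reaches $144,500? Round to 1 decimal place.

(1 + 0.00866667)^(12t) = 144,500/32,250 = 4.4806.
12t·ln(1 + 0.00866667) = ln(4.4806); 12t = 1.4998/0.00862933 ≈ 173.7982.
t ≈ 14.4832 years.

14.5 years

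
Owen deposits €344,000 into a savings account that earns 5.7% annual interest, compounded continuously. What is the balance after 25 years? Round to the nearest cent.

€1,430,303.10

A = P·e^(rt) = 344,000·e^(0.057·25) = 344,000·e^1.425.
e^1.425 ≈ 4.157857842756, so A ≈ 1,430,303.0979.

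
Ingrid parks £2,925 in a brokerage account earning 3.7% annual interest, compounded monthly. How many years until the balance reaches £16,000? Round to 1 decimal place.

46.0 years

We need (1 + 0.00308333)^(12t) = 5.4701, so 12t = ln 5.4701 / ln 1.003083 ≈ 551.9717.
t ≈ 551.9717/12 = 45.9976 years.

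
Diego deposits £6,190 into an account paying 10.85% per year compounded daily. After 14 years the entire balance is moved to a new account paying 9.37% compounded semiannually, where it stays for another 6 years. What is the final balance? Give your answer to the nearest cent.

£48,966.54

Phase 1: 6,190·(1 + 0.1085/365)^5110 ≈ 28,267.4047.
Phase 2: 28,267.4047·(1 + 0.04685)^12 ≈ 48,966.5408.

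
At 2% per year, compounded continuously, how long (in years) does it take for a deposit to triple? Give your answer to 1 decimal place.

e^(0.02t) = 3, so 0.02t = ln 3 ≈ 1.0986.
t ≈ 1.0986/0.02 ≈ 54.9306.

54.9 years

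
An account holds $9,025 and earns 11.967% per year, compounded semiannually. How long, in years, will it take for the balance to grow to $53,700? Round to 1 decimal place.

15.3 years

We need (1 + 0.059835)^(2t) = 5.9501, so 2t = ln 5.9501 / ln 1.059835 ≈ 30.6886.
t ≈ 30.6886/2 = 15.3443 years.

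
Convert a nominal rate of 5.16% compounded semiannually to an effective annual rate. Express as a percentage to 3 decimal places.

One year is 2 periods at 0.0258 each: (1 + 0.0258)^2 ≈ 1.052266.
EAR = 1.052266 − 1 ≈ 5.22656%.

5.227%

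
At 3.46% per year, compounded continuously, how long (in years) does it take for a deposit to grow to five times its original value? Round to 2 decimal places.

46.52 years

e^(0.0346t) = 5, so 0.0346t = ln 5 ≈ 1.6094.
t ≈ 1.6094/0.0346 ≈ 46.5155.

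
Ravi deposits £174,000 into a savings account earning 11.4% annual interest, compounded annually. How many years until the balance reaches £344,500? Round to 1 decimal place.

We need (1 + 0.114)^t = 1.9799, so t = ln 1.9799 / ln 1.114 ≈ 6.3269.

6.3 years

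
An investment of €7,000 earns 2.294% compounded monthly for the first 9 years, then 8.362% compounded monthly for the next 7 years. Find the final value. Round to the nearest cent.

After 9 years at 2.294%: 7,000 × 1.2290762977 ≈ 8,603.5341.
Then 7 years at 8.362%: 8,603.5341 × 1.7919600179 ≈ 15,417.1891.

€15,417.19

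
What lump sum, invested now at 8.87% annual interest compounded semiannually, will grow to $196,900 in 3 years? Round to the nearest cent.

$151,764.18

Periodic rate = 8.87%/2 = 0.04435; 6 periods.
P = 196,900/(1 + 0.04435)^6 ≈ 196,900/1.29740756661 ≈ 151,764.1835.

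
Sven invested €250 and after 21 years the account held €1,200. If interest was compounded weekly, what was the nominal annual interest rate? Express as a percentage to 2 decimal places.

7.47%

(1 + r/52)^1092 = 1,200/250 = 4.8.
1 + r/52 = 4.8^(1/1092) ≈ 1.001437, so r/52 ≈ 0.00143749.
r ≈ 52·0.00143749 = 7.47497%.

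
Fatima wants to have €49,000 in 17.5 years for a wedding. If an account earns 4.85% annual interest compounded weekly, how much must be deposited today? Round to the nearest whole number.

€20,978

Periodic rate = 4.85%/52 = 0.000932692; 910 periods.
P = 49,000/(1 + 0.0485/52)^910 ≈ 49,000/2.3357999761 ≈ 20,977.8237.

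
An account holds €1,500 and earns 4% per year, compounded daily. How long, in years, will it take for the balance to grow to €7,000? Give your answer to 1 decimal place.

38.5 years

We need (1 + 0.000109589)^(365t) = 4.6667, so 365t = ln 4.6667 / ln 1.00011 ≈ 14057.3312.
t ≈ 14057.3312/365 = 38.5132 years.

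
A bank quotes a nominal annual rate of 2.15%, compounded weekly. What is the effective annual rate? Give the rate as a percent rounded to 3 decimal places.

One year is 52 periods at 0.000413462 each: (1 + 0.000413462)^52 ≈ 1.021728.
EAR = 1.021728 − 1 ≈ 2.17283%.

2.173%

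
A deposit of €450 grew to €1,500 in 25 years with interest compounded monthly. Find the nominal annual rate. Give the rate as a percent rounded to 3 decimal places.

The 300-period growth factor is 1,500/450 = 3.33333.
r/12 = 3.33333^(1/300) − 1 ≈ 0.00402131, so r ≈ 12·0.00402131 = 4.82557%.

4.826%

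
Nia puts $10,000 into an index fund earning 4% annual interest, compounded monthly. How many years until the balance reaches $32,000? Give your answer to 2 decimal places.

(1 + 0.00333333)^(12t) = 32,000/10,000 = 3.2.
12t·ln(1 + 0.00333333) = ln(3.2); 12t = 1.1632/0.00332779 ≈ 349.5265.
t ≈ 29.1272 years.

29.13 years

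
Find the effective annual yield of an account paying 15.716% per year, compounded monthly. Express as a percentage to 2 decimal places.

EAR = (1 + 15.716%/12)^12 − 1 = (1 + 0.0130967)^12 − 1.
(1 + 0.0130967)^12 ≈ 1.16899, so EAR ≈ 16.89896%.

16.90%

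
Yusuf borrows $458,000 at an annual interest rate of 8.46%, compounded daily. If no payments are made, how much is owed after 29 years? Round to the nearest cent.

$5,324,025.15

Growth factor = (1 + 0.0846/365)^10585 ≈ 11.62450905081.
A ≈ 458,000 × 11.62450905081 ≈ 5,324,025.1453.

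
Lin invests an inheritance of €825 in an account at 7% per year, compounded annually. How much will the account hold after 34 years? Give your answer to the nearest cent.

€8,231.94

Growth factor = (1 + 0.07)^34 ≈ 9.978113537.
A ≈ 825 × 9.978113537 ≈ 8,231.9437.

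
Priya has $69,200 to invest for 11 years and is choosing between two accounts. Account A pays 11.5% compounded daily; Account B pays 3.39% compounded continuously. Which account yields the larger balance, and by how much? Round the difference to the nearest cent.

Account A growth factor: (1 + 0.115/365)^4015 ≈ 3.54238688427; balance ≈ 245,133.1724.
Account B growth factor: e^(0.0339·11) = e^0.3729 ≈ 1.45193913866; balance ≈ 100,474.1884.
Account A is larger by 144,658.9840.

Account A, by $144,658.98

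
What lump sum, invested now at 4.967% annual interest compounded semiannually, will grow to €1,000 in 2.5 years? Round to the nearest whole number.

€885

Growth factor = (1 + 0.024835)^5 ≈ 1.13049786.
P = 1,000/1.13049786 ≈ 884.5660.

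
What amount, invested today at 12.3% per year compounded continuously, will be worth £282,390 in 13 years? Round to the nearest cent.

£57,070.60

P = A·e^(−rt) = 282,390·e^(−1.599).
e^(−1.599) ≈ 0.202098515495, so P ≈ 57,070.5998.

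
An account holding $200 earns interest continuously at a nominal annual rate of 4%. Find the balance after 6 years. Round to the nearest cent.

$254.25

A = P·e^(rt) = 200·e^(0.04·6) = 200·e^0.24.
e^0.24 ≈ 1.27124915, so A ≈ 254.2498.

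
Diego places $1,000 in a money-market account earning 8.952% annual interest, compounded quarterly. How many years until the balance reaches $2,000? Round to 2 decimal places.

(1 + 0.02238)^(4t) = 2,000/1,000 = 2.
4t·ln(1 + 0.02238) = ln(2); 4t = 0.69315/0.0221332 ≈ 31.3170.
t ≈ 7.8293 years.

7.83 years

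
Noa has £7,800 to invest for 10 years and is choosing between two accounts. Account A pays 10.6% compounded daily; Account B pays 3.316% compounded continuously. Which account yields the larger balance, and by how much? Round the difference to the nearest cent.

A: (1 + 0.106/365)^3650 ≈ 2.8859268455, so 7,800 × 2.8859268455 ≈ 22,510.2294.
B: e^(0.03316·10) = e^0.3316 ≈ 1.3931954589, so 7,800 × 1.3931954589 ≈ 10,866.9246.
Difference ≈ 11,643.3048 in favor of A.

Account A, by £11,643.30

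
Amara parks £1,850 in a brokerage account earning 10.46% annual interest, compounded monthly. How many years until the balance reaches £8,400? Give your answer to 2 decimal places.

14.53 years

We need (1 + 0.00871667)^(12t) = 4.5405, so 12t = ln 4.5405 / ln 1.008717 ≈ 174.3362.
t ≈ 174.3362/12 = 14.5280 years.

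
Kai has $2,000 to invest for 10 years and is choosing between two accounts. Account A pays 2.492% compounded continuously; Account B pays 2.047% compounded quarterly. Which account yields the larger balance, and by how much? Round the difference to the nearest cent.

Account A growth factor: e^(0.02492·10) = e^0.2492 ≈ 1.282998607; balance ≈ 2,565.9972.
Account B growth factor: (1 + 0.0051175)^40 ≈ 1.226516459; balance ≈ 2,453.0329.
Account A is larger by 112.9643.

Account A, by $112.96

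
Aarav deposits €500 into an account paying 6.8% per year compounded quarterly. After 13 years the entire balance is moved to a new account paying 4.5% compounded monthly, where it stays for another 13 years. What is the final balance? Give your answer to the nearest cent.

Phase 1: 500·(1 + 0.017)^52 ≈ 1,201.3223.
Phase 2: 1,201.3223·(1 + 0.00375)^156 ≈ 2,154.0047.

€2,154.00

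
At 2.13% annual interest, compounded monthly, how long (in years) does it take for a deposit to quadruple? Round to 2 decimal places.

65.14 years

(1 + 0.001775)^(12t) = 4.
12t = ln 4 / ln(1 + 0.001775) ≈ 1.3863/0.00177343 ≈ 781.7038.
t ≈ 65.1420.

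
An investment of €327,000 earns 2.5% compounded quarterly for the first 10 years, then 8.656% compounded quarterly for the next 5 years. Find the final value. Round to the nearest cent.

€643,785.60

After 10 years at 2.5%: 327,000 × 1.28302682062 ≈ 419,549.7703.
Then 5 years at 8.656%: 419,549.7703 × 1.53446775999 ≈ 643,785.5963.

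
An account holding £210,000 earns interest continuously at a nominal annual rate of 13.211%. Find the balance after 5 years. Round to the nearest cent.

£406,529.92

A = P·e^(rt) = 210,000·e^(0.13211·5) = 210,000·e^0.66055.
e^0.66055 ≈ 1.93585676288, so A ≈ 406,529.9202.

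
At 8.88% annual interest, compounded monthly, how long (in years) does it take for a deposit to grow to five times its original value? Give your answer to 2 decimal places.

18.19 years

(1 + 0.0074)^(12t) = 5.
12t = ln 5 / ln(1 + 0.0074) ≈ 1.6094/0.00737275 ≈ 218.2953.
t ≈ 18.1913.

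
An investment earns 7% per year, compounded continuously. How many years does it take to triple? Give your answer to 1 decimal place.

e^(0.07t) = 3, so 0.07t = ln 3 ≈ 1.0986.
t ≈ 1.0986/0.07 ≈ 15.6945.

15.7 years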